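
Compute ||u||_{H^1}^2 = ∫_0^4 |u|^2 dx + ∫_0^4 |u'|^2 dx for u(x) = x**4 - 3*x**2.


||u||_{H^1}^2 = 14273792/315

The H^1 norm (squared) on an interval (0, L) is
  ||u||_{H^1}^2 = ∫_0^L u(x)^2 dx + ∫_0^L u'(x)^2 dx.
Compute u'(x) = 4*x**3 - 6*x.
Then u(x)^2 = x**8 - 6*x**6 + 9*x**4 and u'(x)^2 = 16*x**6 - 48*x**4 + 36*x**2.
Integrate each monomial from 0 to 4 using ∫_0^4 c·x^n dx = c·4^(n+1)/(n+1):
  ∫_0^4 u(x)^2 dx = ∫_0^4 (x^8 - 6*x^6 + 9*x^4) dx. Term by term:
    ∫_0^4 x^8 dx = 262144/9;  ∫_0^4 -6*x^6 dx = -98304/7;  ∫_0^4 9*x^4 dx = 9216/5.
  Sum: 262144/9 − 98304/7 + 9216/5 = 5331968/315.
  ∫_0^4 u'(x)^2 dx = ∫_0^4 (16*x^6 - 48*x^4 + 36*x^2) dx. Term by term:
    ∫_0^4 16*x^6 dx = 262144/7;  ∫_0^4 -48*x^4 dx = -49152/5;  ∫_0^4 36*x^2 dx = 768.
  Sum: 262144/7 − 49152/5 + 768 = 993536/35.
Adding: ||u||_{H^1}^2 = 5331968/315 + 993536/35 = 14273792/315.


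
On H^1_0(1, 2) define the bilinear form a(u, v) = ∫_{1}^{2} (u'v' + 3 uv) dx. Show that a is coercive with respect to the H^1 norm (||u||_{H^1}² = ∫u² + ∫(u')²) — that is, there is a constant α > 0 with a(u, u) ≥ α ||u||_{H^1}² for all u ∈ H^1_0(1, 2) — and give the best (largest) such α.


α = 1

Coercivity of a(·,·) on H^1_0(1, 2) means a(u, u) ≥ α ||u||_{H^1}² for every u ∈ H^1_0.
The interval has length L = 1, and Poincaré/coercivity depend only on L. Here a(u, u) = ∫(u')² + (3)·∫u².
Here c = 3 ≥ 1, so a(u,u) = ∫(u')² + c∫u² ≥ ∫(u')² + ∫u² = ||u||_{H^1}², i.e. α = 1 works. No larger α is possible: a(u,u) ≥ α||u||_{H^1}² means (1−α)∫(u')² ≥ (α−c)∫u², and for the modes u_n = sin(nπ(x−x₀)/L) (x₀ the left endpoint) one has ∫u_n²/∫(u_n')² = (L/(nπ))² → 0, so a(u_n,u_n)/||u_n||_{H^1}² → 1. Hence the optimal constant is α = 1.
Therefore α = 1.


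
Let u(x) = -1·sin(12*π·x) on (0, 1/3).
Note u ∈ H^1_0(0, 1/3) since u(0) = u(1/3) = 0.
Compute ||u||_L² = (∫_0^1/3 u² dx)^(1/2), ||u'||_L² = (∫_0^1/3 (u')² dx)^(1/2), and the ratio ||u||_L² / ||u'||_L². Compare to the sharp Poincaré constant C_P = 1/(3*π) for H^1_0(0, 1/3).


||u||_L² / ||u'||_L² = 1/(12*π) < C_P = 1/(3*π).

u(x) = -1·sin(12*π·x), so u'(x) = -12*π*cos(12*π*x).
Writing u(x) = A·sin(kπx/L) with A = -1 and k = 4, use ∫_0^L sin²(kπx/L) dx = L/2 and ∫_0^L cos²(kπx/L) dx = L/2.
u² = 1·sin²(12*π·x) and (u')² = 144*π^2·cos²(12*π·x), and each of sin², cos² integrates to L/2 = 1/6 over (0, 1/3).
∫_0^1/3 u² dx = 1/6, so ||u||_L² = sqrt(6)/6.
∫_0^1/3 (u')² dx = 24*π^2, so ||u'||_L² = 2*sqrt(6)*π.
Ratio ||u||_L² / ||u'||_L² = 1/(12*π).
Sharp Poincaré constant on H^1_0(0, 1/3) is C_P = L/π = 1/(3*π), achieved by sin(3*π·x).
This is the k = 4 harmonic; the ratio L/(kπ) is strictly less than C_P = L/π, consistent with the sharp inequality ||u||_L² ≤ C_P ||u'||_L².


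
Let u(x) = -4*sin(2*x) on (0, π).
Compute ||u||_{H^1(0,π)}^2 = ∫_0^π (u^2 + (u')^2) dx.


||u||_{H^1(0,π)}^2 = 40*π

u'(x) = -8*cos(2*x).
Expand u² and (u')² and integrate term by term on (0, π), using: for integers n ≥ 1, ∫_0^π sin²(nx) dx = ∫_0^π cos²(nx) dx = π/2; for n ≠ n', ∫_0^π sin(nx)sin(n'x) dx = ∫_0^π cos(nx)cos(n'x) dx = 0; and by product-to-sum, ∫_0^π sin(nx)cos(n'x) dx = ½∫_0^π [sin((n+n')x) + sin((n−n')x)] dx, which is 0 when n+n' is even and 2n/(n²−n'²) when n+n' is odd (it need not vanish on (0, π)).
  u² squared terms: (-4)²·∫sin(2x)² dx = 16·π/2 = 8*π.
  So ∫_0^π u² dx = 8*π.
  (u')² squared terms: (-8)²·∫cos(2x)² dx = 64·π/2 = 32*π.
  So ∫_0^π (u')² dx = 32*π.
||u||_{H^1}^2 = (8*π) + (32*π) = 40*π.


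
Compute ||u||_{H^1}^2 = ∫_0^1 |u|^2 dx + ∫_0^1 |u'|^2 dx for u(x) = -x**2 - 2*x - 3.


||u||_{H^1}^2 = 433/15

The H^1 norm (squared) on an interval (0, L) is
  ||u||_{H^1}^2 = ∫_0^L u(x)^2 dx + ∫_0^L u'(x)^2 dx.
Compute u'(x) = -2*x - 2.
Then u(x)^2 = x**4 + 4*x**3 + 10*x**2 + 12*x + 9 and u'(x)^2 = 4*x**2 + 8*x + 4.
Integrate each monomial from 0 to 1 using ∫_0^1 c·x^n dx = c·1^(n+1)/(n+1):
  ∫_0^1 u(x)^2 dx = ∫_0^1 (x^4 + 4*x^3 + 10*x^2 + 12*x + 9) dx. Term by term:
    ∫_0^1 x^4 dx = 1/5;  ∫_0^1 4*x^3 dx = 1;  ∫_0^1 10*x^2 dx = 10/3;
    ∫_0^1 12*x dx = 6;  ∫_0^1 9 dx = 9.
  Sum: 1/5 + 1 + 10/3 + 6 + 9 = 293/15.
  ∫_0^1 u'(x)^2 dx = ∫_0^1 (4*x^2 + 8*x + 4) dx. Term by term:
    ∫_0^1 4*x^2 dx = 4/3;  ∫_0^1 8*x dx = 4;  ∫_0^1 4 dx = 4.
  Sum: 4/3 + 4 + 4 = 28/3.
Adding: ||u||_{H^1}^2 = 293/15 + 28/3 = 433/15.


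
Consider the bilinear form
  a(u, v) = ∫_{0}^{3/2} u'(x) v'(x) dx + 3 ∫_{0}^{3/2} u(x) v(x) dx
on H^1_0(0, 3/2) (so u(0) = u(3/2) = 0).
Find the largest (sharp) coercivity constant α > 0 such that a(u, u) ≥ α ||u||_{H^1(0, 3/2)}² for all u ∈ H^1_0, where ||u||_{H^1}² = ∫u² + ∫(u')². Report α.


α = 1

Coercivity of a(·,·) on H^1_0(0, 3/2) means a(u, u) ≥ α ||u||_{H^1}² for every u ∈ H^1_0.
The interval has length L = 3/2, and Poincaré/coercivity depend only on L. Here a(u, u) = ∫(u')² + (3)·∫u².
Here c = 3 ≥ 1, so a(u,u) = ∫(u')² + c∫u² ≥ ∫(u')² + ∫u² = ||u||_{H^1}², i.e. α = 1 works. No larger α is possible: a(u,u) ≥ α||u||_{H^1}² means (1−α)∫(u')² ≥ (α−c)∫u², and for the modes u_n = sin(nπ(x−x₀)/L) (x₀ the left endpoint) one has ∫u_n²/∫(u_n')² = (L/(nπ))² → 0, so a(u_n,u_n)/||u_n||_{H^1}² → 1. Hence the optimal constant is α = 1.
Therefore α = 1.


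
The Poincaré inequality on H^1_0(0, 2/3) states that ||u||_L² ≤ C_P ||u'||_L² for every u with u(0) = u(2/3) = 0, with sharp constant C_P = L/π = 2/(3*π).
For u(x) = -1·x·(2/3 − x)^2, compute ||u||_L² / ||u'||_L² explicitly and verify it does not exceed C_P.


||u||_L² / ||u'||_L² = sqrt(14)/21 < C_P = 2/(3*π).

u(x) = -1·x·(2/3 − x)^2, so u'(x) = (2 - 9*x)*(3*x - 2)/9.
u(x) = -1·x·(2/3 − x)^2 vanishes at x = 0 and x = 2/3, so u ∈ H^1_0(0, 2/3). Differentiate via the product rule and integrate the resulting polynomials term by term.
  ∫_0^2/3 u² dx = ∫_0^2/3 (x^6 - 8*x^5/3 + 8*x^4/3 - 32*x^3/27 + 16*x^2/81) dx. Term by term:
    ∫_0^2/3 x^6 dx = 128/15309;  ∫_0^2/3 -8*x^5/3 dx = -256/6561;  ∫_0^2/3 8*x^4/3 dx = 256/3645;
    ∫_0^2/3 -32*x^3/27 dx = -128/2187;  ∫_0^2/3 16*x^2/81 dx = 128/6561.
  Sum: 128/15309 − 256/6561 + 256/3645 − 128/2187 + 128/6561 = 128/229635.
  ∫_0^2/3 (u')² dx = ∫_0^2/3 (9*x^4 - 16*x^3 + 88*x^2/9 - 64*x/27 + 16/81) dx. Term by term:
    ∫_0^2/3 9*x^4 dx = 32/135;  ∫_0^2/3 -16*x^3 dx = -64/81;  ∫_0^2/3 88*x^2/9 dx = 704/729;
    ∫_0^2/3 -64*x/27 dx = -128/243;  ∫_0^2/3 16/81 dx = 32/243.
  Sum: 32/135 − 64/81 + 704/729 − 128/243 + 32/243 = 64/3645.
∫_0^2/3 u² dx = 128/229635, so ||u||_L² = 8*sqrt(70)/2835.
∫_0^2/3 (u')² dx = 64/3645, so ||u'||_L² = 8*sqrt(5)/135.
Ratio ||u||_L² / ||u'||_L² = sqrt(14)/21.
Sharp Poincaré constant on H^1_0(0, 2/3) is C_P = L/π = 2/(3*π), achieved by sin(3*π/2·x).
A polynomial bump cannot attain the sharp Poincaré constant (only the first sine eigenfunction does), so the ratio is strictly less than C_P, consistent with ||u||_L² ≤ C_P ||u'||_L².


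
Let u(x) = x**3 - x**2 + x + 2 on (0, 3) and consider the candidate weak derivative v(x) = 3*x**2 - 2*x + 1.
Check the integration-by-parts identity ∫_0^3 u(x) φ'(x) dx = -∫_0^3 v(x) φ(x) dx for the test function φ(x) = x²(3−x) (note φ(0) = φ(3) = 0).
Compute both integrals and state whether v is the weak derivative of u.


LHS = -1107/20, RHS = -1107/20. Yes, v = u' weakly.

u(x) = x**3 - x**2 + x + 2, classical derivative u'(x) = 3*x**2 - 2*x + 1.
φ(x) = x²(3−x), so φ'(x) = 3*x*(2 - x).
Note φ(0) = φ(3) = 0, so the boundary term u·φ vanishes.
LHS = ∫_0^3 u(x) φ'(x) dx = ∫_0^3 (-3*x^5 + 9*x^4 - 9*x^3 + 12*x) dx. Term by term:
  ∫_0^3 -3*x^5 dx = -729/2;  ∫_0^3 9*x^4 dx = 2187/5;  ∫_0^3 -9*x^3 dx = -729/4;
  ∫_0^3 12*x dx = 54.
Sum: -729/2 + 2187/5 − 729/4 + 54 = -1107/20.
So LHS = -1107/20.
∫_0^3 v(x) φ(x) dx = ∫_0^3 (-3*x^5 + 11*x^4 - 7*x^3 + 3*x^2) dx. Term by term:
  ∫_0^3 -3*x^5 dx = -729/2;  ∫_0^3 11*x^4 dx = 2673/5;  ∫_0^3 -7*x^3 dx = -567/4;
  ∫_0^3 3*x^2 dx = 27.
Sum: -729/2 + 2673/5 − 567/4 + 27 = 1107/20.
So RHS = -∫_0^3 v(x) φ(x) dx = -1107/20.
LHS = RHS, so the identity holds for this test φ.
Moreover u is smooth here and v(x) = u'(x) = 3*x**2 - 2*x + 1 pointwise, so the identity holds for every test function. Hence v is the weak derivative of u.


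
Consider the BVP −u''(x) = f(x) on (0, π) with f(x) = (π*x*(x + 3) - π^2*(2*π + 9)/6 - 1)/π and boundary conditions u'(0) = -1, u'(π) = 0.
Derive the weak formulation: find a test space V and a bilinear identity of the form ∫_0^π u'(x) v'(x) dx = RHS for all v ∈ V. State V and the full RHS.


V = H^1(0, π) (v unrestricted at boundary; u is determined up to an additive constant); weak form: ∫_0^π u'v' dx = ∫_0^π ((π*x*(x + 3) - π^2*(2*π + 9)/6 - 1)/π) v dx + v(0) for all v ∈ V.

Multiply both sides by a test function v and integrate from 0 to π:
  ∫_0^π −u''(x) v(x) dx = ∫_0^π f(x) v(x) dx.
Integrate the LHS by parts once:
  ∫_0^π −u'' v dx = −[u'(x) v(x)]_0^π + ∫_0^π u'(x) v'(x) dx.
Thus ∫_0^π u'(x) v'(x) dx = ∫_0^π f(x) v(x) dx + [u'(x) v(x)]_0^π.
Choose V so that boundary terms are either known or forced to vanish.
u has inhomogeneous Neumann u'(0) = -1, u'(π) = 0. [u' v]_0^π = (0)·v(π) − (-1)·v(0) = v(0). Take V = H^1(0, π); boundary term becomes part of RHS.
Weak formulation: find u (satisfying any essential BC) such that ∫_0^π u'(x) v'(x) dx = ∫_0^π f v dx + v(0) for all v ∈ V (Neumann data are natural BCs: they enter the RHS as boundary terms).
Substituting f(x) = (π*x*(x + 3) - π^2*(2*π + 9)/6 - 1)/π, the right-hand side is ∫_0^π ((π*x*(x + 3) - π^2*(2*π + 9)/6 - 1)/π) v dx + v(0).
Compatibility check (pure Neumann): taking v ≡ 1 ∈ V gives 0 = ∫_0^π f dx + (0) − (-1), i.e. ∫_0^π f dx must equal u'(0) − u'(π) = -1. Indeed ∫_0^π ((π*x*(x + 3) - π^2*(2*π + 9)/6 - 1)/π) dx = -1, so the data are compatible. The solution is then unique only up to an additive constant (fix it e.g. by requiring ∫_0^π u dx = 0).


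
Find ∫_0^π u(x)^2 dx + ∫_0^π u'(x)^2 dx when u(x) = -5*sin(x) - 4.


||u||_{H^1(0,π)}^2 = 80 + 41*π

u'(x) = -5*cos(x).
Expand u² and (u')² and integrate term by term on (0, π), using: for integers n ≥ 1, ∫_0^π sin²(nx) dx = ∫_0^π cos²(nx) dx = π/2; for n ≠ n', ∫_0^π sin(nx)sin(n'x) dx = ∫_0^π cos(nx)cos(n'x) dx = 0; and by product-to-sum, ∫_0^π sin(nx)cos(n'x) dx = ½∫_0^π [sin((n+n')x) + sin((n−n')x)] dx, which is 0 when n+n' is even and 2n/(n²−n'²) when n+n' is odd (it need not vanish on (0, π)). For the constant mode: ∫_0^π 1 dx = π, ∫_0^π cos(nx) dx = 0, ∫_0^π sin(nx) dx = (1−(−1)^n)/n.
  u² squared terms: (-4)²·∫1 dx = 16·π = 16*π;  (-5)²·∫sin(x)² dx = 25·π/2 = 25*π/2.
  u² cross terms: 2·(-4)·(-5)·∫1·sin(x) dx = 40·(2) = 80.
  So ∫_0^π u² dx = 16*π + 25*π/2 + 80 = 80 + 57*π/2.
  (u')² squared terms: (-5)²·∫cos(x)² dx = 25·π/2 = 25*π/2.
  So ∫_0^π (u')² dx = 25*π/2.
||u||_{H^1}^2 = (80 + 57*π/2) + (25*π/2) = 80 + 41*π.


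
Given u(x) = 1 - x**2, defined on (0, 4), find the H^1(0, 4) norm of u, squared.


||u||_{H^1}^2 = 3772/15

The H^1 norm (squared) on an interval (0, L) is
  ||u||_{H^1}^2 = ∫_0^L u(x)^2 dx + ∫_0^L u'(x)^2 dx.
Compute u'(x) = -2*x.
Then u(x)^2 = x**4 - 2*x**2 + 1 and u'(x)^2 = 4*x**2.
Integrate each monomial from 0 to 4 using ∫_0^4 c·x^n dx = c·4^(n+1)/(n+1):
  ∫_0^4 u(x)^2 dx = ∫_0^4 (x^4 - 2*x^2 + 1) dx. Term by term:
    ∫_0^4 x^4 dx = 1024/5;  ∫_0^4 -2*x^2 dx = -128/3;  ∫_0^4 1 dx = 4.
  Sum: 1024/5 − 128/3 + 4 = 2492/15.
  ∫_0^4 u'(x)^2 dx = ∫_0^4 (4*x^2) dx. Term by term:
    ∫_0^4 4*x^2 dx = 256/3.
Adding: ||u||_{H^1}^2 = 2492/15 + 256/3 = 3772/15.


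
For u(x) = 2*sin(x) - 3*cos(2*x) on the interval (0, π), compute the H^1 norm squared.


||u||_{H^1(0,π)}^2 = 40 + 53*π/2

u'(x) = 6*sin(2*x) + 2*cos(x).
Expand u² and (u')² and integrate term by term on (0, π), using: for integers n ≥ 1, ∫_0^π sin²(nx) dx = ∫_0^π cos²(nx) dx = π/2; for n ≠ n', ∫_0^π sin(nx)sin(n'x) dx = ∫_0^π cos(nx)cos(n'x) dx = 0; and by product-to-sum, ∫_0^π sin(nx)cos(n'x) dx = ½∫_0^π [sin((n+n')x) + sin((n−n')x)] dx, which is 0 when n+n' is even and 2n/(n²−n'²) when n+n' is odd (it need not vanish on (0, π)).
  u² squared terms: (-3)²·∫cos(2x)² dx = 9·π/2 = 9*π/2;  (2)²·∫sin(x)² dx = 4·π/2 = 2*π.
  u² cross terms: 2·(-3)·(2)·∫cos(2x)·sin(x) dx = -12·(-2/3) = 8.
  So ∫_0^π u² dx = 9*π/2 + 2*π + 8 = 8 + 13*π/2.
  (u')² squared terms: (2)²·∫cos(x)² dx = 4·π/2 = 2*π;  (6)²·∫sin(2x)² dx = 36·π/2 = 18*π.
  (u')² cross terms: 2·(2)·(6)·∫cos(x)·sin(2x) dx = 24·(4/3) = 32.
  So ∫_0^π (u')² dx = 2*π + 18*π + 32 = 32 + 20*π.
||u||_{H^1}^2 = (8 + 13*π/2) + (32 + 20*π) = 40 + 53*π/2.


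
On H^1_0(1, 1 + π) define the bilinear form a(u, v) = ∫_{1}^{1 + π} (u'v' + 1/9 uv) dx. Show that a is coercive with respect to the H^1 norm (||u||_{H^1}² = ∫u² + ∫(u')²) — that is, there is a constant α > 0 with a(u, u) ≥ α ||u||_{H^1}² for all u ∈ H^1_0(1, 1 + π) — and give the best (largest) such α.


α = 5/9

Coercivity of a(·,·) on H^1_0(1, 1 + π) means a(u, u) ≥ α ||u||_{H^1}² for every u ∈ H^1_0.
The interval has length L = π, and Poincaré/coercivity depend only on L. Here a(u, u) = ∫(u')² + (1/9)·∫u².
Here 0 < c = 1/9 < 1. The condition a(u,u) ≥ α||u||_{H^1}² reads (1−α)∫(u')² ≥ (α−c)∫u². Any admissible α is ≤ 1 (rapidly oscillating u have ∫u²/∫(u')² → 0), and α = 1 would force 0 ≥ (1−c)∫u², impossible since c < 1; so 1−α > 0. By the sharp Poincaré inequality on H^1_0 of an interval of length L, ∫(u')² ≥ (π/L)²∫u² with equality for the first sine mode sin(π(x−x₀)/L) (x₀ the left endpoint), so the inequality holds for all u iff (1−α)(π/L)² ≥ α − c, i.e. α ≤ ((π/L)² + c)/((π/L)² + 1) = (1 + c(L/π)²)/(1 + (L/π)²). With (π/L)² = 1 and c = 1/9, the largest admissible constant is α = ((π/L)² + c)/((π/L)² + 1).
Simplifying, α = 5/9.


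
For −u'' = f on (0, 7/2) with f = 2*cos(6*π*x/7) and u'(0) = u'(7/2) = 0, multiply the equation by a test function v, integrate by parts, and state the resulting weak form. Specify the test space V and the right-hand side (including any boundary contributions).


V = H^1(0, 7/2) (no boundary constraint on v; u is determined up to an additive constant); weak form: ∫_0^7/2 u'v' dx = ∫_0^7/2 (2*cos(6*π*x/7)) v dx for all v ∈ V.

Multiply both sides by a test function v and integrate from 0 to 7/2:
  ∫_0^7/2 −u''(x) v(x) dx = ∫_0^7/2 f(x) v(x) dx.
Integrate the LHS by parts once:
  ∫_0^7/2 −u'' v dx = −[u'(x) v(x)]_0^7/2 + ∫_0^7/2 u'(x) v'(x) dx.
Thus ∫_0^7/2 u'(x) v'(x) dx = ∫_0^7/2 f(x) v(x) dx + [u'(x) v(x)]_0^7/2.
Choose V so that boundary terms are either known or forced to vanish.
u has homogeneous Neumann: u'(0) = u'(7/2) = 0. So [u' v]_0^7/2 = 0·v(7/2) − 0·v(0) = 0 for any v; take V = H^1(0, 7/2).
Weak formulation: find u (satisfying any essential BC) such that ∫_0^7/2 u'(x) v'(x) dx = ∫_0^7/2 f v dx for all v ∈ V (homogeneous Neumann, so boundary terms vanish).
Substituting f(x) = 2*cos(6*π*x/7), the right-hand side is ∫_0^7/2 (2*cos(6*π*x/7)) v dx.
Compatibility check (pure Neumann): taking v ≡ 1 ∈ V gives 0 = ∫_0^7/2 f dx + (0) − (0), i.e. ∫_0^7/2 f dx must equal u'(0) − u'(7/2) = 0. Indeed ∫_0^7/2 (2*cos(6*π*x/7)) dx = 0, so the data are compatible. The solution is then unique only up to an additive constant (fix it e.g. by requiring ∫_0^7/2 u dx = 0).


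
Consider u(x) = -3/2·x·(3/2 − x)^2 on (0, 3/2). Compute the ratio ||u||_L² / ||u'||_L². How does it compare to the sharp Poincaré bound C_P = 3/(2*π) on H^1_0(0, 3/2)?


||u||_L² / ||u'||_L² = 3*sqrt(14)/28 < C_P = 3/(2*π).

u(x) = -3/2·x·(3/2 − x)^2, so u'(x) = -9*x^2/2 + 9*x - 27/8.
u(x) = -3/2·x·(3/2 − x)^2 vanishes at x = 0 and x = 3/2, so u ∈ H^1_0(0, 3/2). Differentiate via the product rule and integrate the resulting polynomials term by term.
  ∫_0^3/2 u² dx = ∫_0^3/2 (9*x^6/4 - 27*x^5/2 + 243*x^4/8 - 243*x^3/8 + 729*x^2/64) dx. Term by term:
    ∫_0^3/2 9*x^6/4 dx = 19683/3584;  ∫_0^3/2 -27*x^5/2 dx = -6561/256;  ∫_0^3/2 243*x^4/8 dx = 59049/1280;
    ∫_0^3/2 -243*x^3/8 dx = -19683/512;  ∫_0^3/2 729*x^2/64 dx = 6561/512.
  Sum: 19683/3584 − 6561/256 + 59049/1280 − 19683/512 + 6561/512 = 6561/17920.
  ∫_0^3/2 (u')² dx = ∫_0^3/2 (81*x^4/4 - 81*x^3 + 891*x^2/8 - 243*x/4 + 729/64) dx. Term by term:
    ∫_0^3/2 81*x^4/4 dx = 19683/640;  ∫_0^3/2 -81*x^3 dx = -6561/64;  ∫_0^3/2 891*x^2/8 dx = 8019/64;
    ∫_0^3/2 -243*x/4 dx = -2187/32;  ∫_0^3/2 729/64 dx = 2187/128.
  Sum: 19683/640 − 6561/64 + 8019/64 − 2187/32 + 2187/128 = 729/320.
∫_0^3/2 u² dx = 6561/17920, so ||u||_L² = 81*sqrt(70)/1120.
∫_0^3/2 (u')² dx = 729/320, so ||u'||_L² = 27*sqrt(5)/40.
Ratio ||u||_L² / ||u'||_L² = 3*sqrt(14)/28.
Sharp Poincaré constant on H^1_0(0, 3/2) is C_P = L/π = 3/(2*π), achieved by sin(2*π/3·x).
A polynomial bump cannot attain the sharp Poincaré constant (only the first sine eigenfunction does), so the ratio is strictly less than C_P, consistent with ||u||_L² ≤ C_P ||u'||_L².


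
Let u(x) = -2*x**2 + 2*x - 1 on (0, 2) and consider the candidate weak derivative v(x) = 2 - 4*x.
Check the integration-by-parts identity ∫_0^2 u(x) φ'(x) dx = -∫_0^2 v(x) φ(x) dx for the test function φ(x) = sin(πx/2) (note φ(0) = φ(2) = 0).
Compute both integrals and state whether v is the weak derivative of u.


LHS = 8/π, RHS = 8/π. Yes, v = u' weakly.

u(x) = -2*x**2 + 2*x - 1, classical derivative u'(x) = 2 - 4*x.
φ(x) = sin(πx/2), so φ'(x) = π*cos(π*x/2)/2.
Note φ(0) = φ(2) = 0, so the boundary term u·φ vanishes.
LHS = ∫_0^2 u(x) φ'(x) dx = ∫_0^2 (-π*x^2*cos(π*x/2) + π*x*cos(π*x/2) - π*cos(π*x/2)/2) dx. Term by term:
  ∫_0^2 -π*cos(π*x/2)/2 dx = 0;  ∫_0^2 π*x*cos(π*x/2) dx = -8/π;  ∫_0^2 -π*x^2*cos(π*x/2) dx = 16/π.
Sum: 0 − 8/π + 16/π = 8/π.
So LHS = 8/π.
∫_0^2 v(x) φ(x) dx = ∫_0^2 (-4*x*sin(π*x/2) + 2*sin(π*x/2)) dx. Term by term:
  ∫_0^2 2*sin(π*x/2) dx = 8/π;  ∫_0^2 -4*x*sin(π*x/2) dx = -16/π.
Sum: 8/π − 16/π = -8/π.
So RHS = -∫_0^2 v(x) φ(x) dx = 8/π.
LHS = RHS, so the identity holds for this test φ.
Moreover u is smooth here and v(x) = u'(x) = 2 - 4*x pointwise, so the identity holds for every test function. Hence v is the weak derivative of u.


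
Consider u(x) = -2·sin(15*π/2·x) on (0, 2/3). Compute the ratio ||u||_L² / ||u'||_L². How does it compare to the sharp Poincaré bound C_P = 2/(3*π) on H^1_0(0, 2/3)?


||u||_L² / ||u'||_L² = 2/(15*π) < C_P = 2/(3*π).

u(x) = -2·sin(15*π/2·x), so u'(x) = -15*π*cos(15*π*x/2).
Writing u(x) = A·sin(kπx/L) with A = -2 and k = 5, use ∫_0^L sin²(kπx/L) dx = L/2 and ∫_0^L cos²(kπx/L) dx = L/2.
u² = 4·sin²(15*π/2·x) and (u')² = 225*π^2·cos²(15*π/2·x), and each of sin², cos² integrates to L/2 = 1/3 over (0, 2/3).
∫_0^2/3 u² dx = 4/3, so ||u||_L² = 2*sqrt(3)/3.
∫_0^2/3 (u')² dx = 75*π^2, so ||u'||_L² = 5*sqrt(3)*π.
Ratio ||u||_L² / ||u'||_L² = 2/(15*π).
Sharp Poincaré constant on H^1_0(0, 2/3) is C_P = L/π = 2/(3*π), achieved by sin(3*π/2·x).
This is the k = 5 harmonic; the ratio L/(kπ) is strictly less than C_P = L/π, consistent with the sharp inequality ||u||_L² ≤ C_P ||u'||_L².


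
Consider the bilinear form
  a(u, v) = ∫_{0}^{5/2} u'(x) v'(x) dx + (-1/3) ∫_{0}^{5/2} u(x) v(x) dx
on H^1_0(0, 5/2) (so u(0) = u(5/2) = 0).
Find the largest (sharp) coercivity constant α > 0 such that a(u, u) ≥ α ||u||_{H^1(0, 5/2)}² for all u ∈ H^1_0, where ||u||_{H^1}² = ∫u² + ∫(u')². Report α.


α = (-25 + 12*π^2)/(3*(25 + 4*π^2))

Coercivity of a(·,·) on H^1_0(0, 5/2) means a(u, u) ≥ α ||u||_{H^1}² for every u ∈ H^1_0.
The interval has length L = 5/2, and Poincaré/coercivity depend only on L. Here a(u, u) = ∫(u')² + (-1/3)·∫u².
Here c = -1/3 < 0 with |c| < (π/L)² = 4*π^2/25, so coercivity still holds. The condition a(u,u) ≥ α||u||_{H^1}² reads (1−α)∫(u')² ≥ (α−c)∫u². Any admissible α is ≤ 1 (rapidly oscillating u have ∫u²/∫(u')² → 0), and α = 1 would force 0 ≥ (1−c)∫u², impossible since c < 1; so 1−α > 0. By the sharp Poincaré inequality on H^1_0 of an interval of length L, ∫(u')² ≥ (π/L)²∫u² with equality for the first sine mode sin(π(x−x₀)/L) (x₀ the left endpoint), so the inequality holds for all u iff (1−α)(π/L)² ≥ α − c, i.e. α ≤ ((π/L)² + c)/((π/L)² + 1) = (1 + c(L/π)²)/(1 + (L/π)²). (Direct route, valid since c ≤ 0: Poincaré gives c∫u² ≥ c(L/π)²∫(u')², so a(u,u) ≥ (1 + c(L/π)²)∫(u')², while ||u||_{H^1}² ≤ (1 + (L/π)²)∫(u')²; dividing yields the same α.) With (π/L)² = 4*π^2/25 and c = -1/3, the largest admissible constant is α = ((π/L)² + c)/((π/L)² + 1).
Simplifying, α = (-25 + 12*π^2)/(3*(25 + 4*π^2)).


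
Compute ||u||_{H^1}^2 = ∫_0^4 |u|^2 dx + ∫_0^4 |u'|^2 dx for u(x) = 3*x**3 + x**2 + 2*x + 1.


||u||_{H^1}^2 = 5087636/105

The H^1 norm (squared) on an interval (0, L) is
  ||u||_{H^1}^2 = ∫_0^L u(x)^2 dx + ∫_0^L u'(x)^2 dx.
Compute u'(x) = 9*x**2 + 2*x + 2.
Then u(x)^2 = 9*x**6 + 6*x**5 + 13*x**4 + 10*x**3 + 6*x**2 + 4*x + 1 and u'(x)^2 = 81*x**4 + 36*x**3 + 40*x**2 + 8*x + 4.
Integrate each monomial from 0 to 4 using ∫_0^4 c·x^n dx = c·4^(n+1)/(n+1):
  ∫_0^4 u(x)^2 dx = ∫_0^4 (9*x^6 + 6*x^5 + 13*x^4 + 10*x^3 + 6*x^2 + 4*x + 1) dx. Term by term:
    ∫_0^4 9*x^6 dx = 147456/7;  ∫_0^4 6*x^5 dx = 4096;  ∫_0^4 13*x^4 dx = 13312/5;
    ∫_0^4 10*x^3 dx = 640;  ∫_0^4 6*x^2 dx = 128;  ∫_0^4 4*x dx = 32;
    ∫_0^4 1 dx = 4.
  Sum: 147456/7 + 4096 + 13312/5 + 640 + 128 + 32 + 4 = 1001964/35.
  ∫_0^4 u'(x)^2 dx = ∫_0^4 (81*x^4 + 36*x^3 + 40*x^2 + 8*x + 4) dx. Term by term:
    ∫_0^4 81*x^4 dx = 82944/5;  ∫_0^4 36*x^3 dx = 2304;  ∫_0^4 40*x^2 dx = 2560/3;
    ∫_0^4 8*x dx = 64;  ∫_0^4 4 dx = 16.
  Sum: 82944/5 + 2304 + 2560/3 + 64 + 16 = 297392/15.
Adding: ||u||_{H^1}^2 = 1001964/35 + 297392/15 = 5087636/105.


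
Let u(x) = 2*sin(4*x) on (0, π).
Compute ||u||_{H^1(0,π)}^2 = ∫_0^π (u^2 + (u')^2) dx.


||u||_{H^1(0,π)}^2 = 34*π

u'(x) = 8*cos(4*x).
Expand u² and (u')² and integrate term by term on (0, π), using: for integers n ≥ 1, ∫_0^π sin²(nx) dx = ∫_0^π cos²(nx) dx = π/2; for n ≠ n', ∫_0^π sin(nx)sin(n'x) dx = ∫_0^π cos(nx)cos(n'x) dx = 0; and by product-to-sum, ∫_0^π sin(nx)cos(n'x) dx = ½∫_0^π [sin((n+n')x) + sin((n−n')x)] dx, which is 0 when n+n' is even and 2n/(n²−n'²) when n+n' is odd (it need not vanish on (0, π)).
  u² squared terms: (2)²·∫sin(4x)² dx = 4·π/2 = 2*π.
  So ∫_0^π u² dx = 2*π.
  (u')² squared terms: (8)²·∫cos(4x)² dx = 64·π/2 = 32*π.
  So ∫_0^π (u')² dx = 32*π.
||u||_{H^1}^2 = (2*π) + (32*π) = 34*π.


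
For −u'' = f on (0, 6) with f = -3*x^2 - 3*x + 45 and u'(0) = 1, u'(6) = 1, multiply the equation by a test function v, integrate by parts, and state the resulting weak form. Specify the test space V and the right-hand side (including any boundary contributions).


V = H^1(0, 6) (v unrestricted at boundary; u is determined up to an additive constant); weak form: ∫_0^6 u'v' dx = ∫_0^6 (-3*x^2 - 3*x + 45) v dx + v(6) − v(0) for all v ∈ V.

Multiply both sides by a test function v and integrate from 0 to 6:
  ∫_0^6 −u''(x) v(x) dx = ∫_0^6 f(x) v(x) dx.
Integrate the LHS by parts once:
  ∫_0^6 −u'' v dx = −[u'(x) v(x)]_0^6 + ∫_0^6 u'(x) v'(x) dx.
Thus ∫_0^6 u'(x) v'(x) dx = ∫_0^6 f(x) v(x) dx + [u'(x) v(x)]_0^6.
Choose V so that boundary terms are either known or forced to vanish.
u has inhomogeneous Neumann u'(0) = 1, u'(6) = 1. [u' v]_0^6 = (1)·v(6) − (1)·v(0) = v(6) − v(0). Take V = H^1(0, 6); boundary term becomes part of RHS.
Weak formulation: find u (satisfying any essential BC) such that ∫_0^6 u'(x) v'(x) dx = ∫_0^6 f v dx + v(6) − v(0) for all v ∈ V (Neumann data are natural BCs: they enter the RHS as boundary terms).
Substituting f(x) = -3*x^2 - 3*x + 45, the right-hand side is ∫_0^6 (-3*x^2 - 3*x + 45) v dx + v(6) − v(0).
Compatibility check (pure Neumann): taking v ≡ 1 ∈ V gives 0 = ∫_0^6 f dx + (1) − (1), i.e. ∫_0^6 f dx must equal u'(0) − u'(6) = 0. Indeed ∫_0^6 (-3*x^2 - 3*x + 45) dx = 0, so the data are compatible. The solution is then unique only up to an additive constant (fix it e.g. by requiring ∫_0^6 u dx = 0).


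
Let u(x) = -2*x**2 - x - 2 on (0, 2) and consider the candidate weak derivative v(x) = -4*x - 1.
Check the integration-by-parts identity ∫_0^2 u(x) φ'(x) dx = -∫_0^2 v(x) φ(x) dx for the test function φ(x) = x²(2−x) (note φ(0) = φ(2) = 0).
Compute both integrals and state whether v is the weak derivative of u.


LHS = 116/15, RHS = 116/15. Yes, v = u' weakly.

u(x) = -2*x**2 - x - 2, classical derivative u'(x) = -4*x - 1.
φ(x) = x²(2−x), so φ'(x) = x*(4 - 3*x).
Note φ(0) = φ(2) = 0, so the boundary term u·φ vanishes.
LHS = ∫_0^2 u(x) φ'(x) dx = ∫_0^2 (6*x^4 - 5*x^3 + 2*x^2 - 8*x) dx. Term by term:
  ∫_0^2 6*x^4 dx = 192/5;  ∫_0^2 -5*x^3 dx = -20;  ∫_0^2 2*x^2 dx = 16/3;
  ∫_0^2 -8*x dx = -16.
Sum: 192/5 − 20 + 16/3 − 16 = 116/15.
So LHS = 116/15.
∫_0^2 v(x) φ(x) dx = ∫_0^2 (4*x^4 - 7*x^3 - 2*x^2) dx. Term by term:
  ∫_0^2 4*x^4 dx = 128/5;  ∫_0^2 -7*x^3 dx = -28;  ∫_0^2 -2*x^2 dx = -16/3.
Sum: 128/5 − 28 − 16/3 = -116/15.
So RHS = -∫_0^2 v(x) φ(x) dx = 116/15.
LHS = RHS, so the identity holds for this test φ.
Moreover u is smooth here and v(x) = u'(x) = -4*x - 1 pointwise, so the identity holds for every test function. Hence v is the weak derivative of u.


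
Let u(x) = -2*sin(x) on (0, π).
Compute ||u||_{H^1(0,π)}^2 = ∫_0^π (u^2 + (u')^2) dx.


||u||_{H^1(0,π)}^2 = 4*π

u'(x) = -2*cos(x).
Expand u² and (u')² and integrate term by term on (0, π), using: for integers n ≥ 1, ∫_0^π sin²(nx) dx = ∫_0^π cos²(nx) dx = π/2; for n ≠ n', ∫_0^π sin(nx)sin(n'x) dx = ∫_0^π cos(nx)cos(n'x) dx = 0; and by product-to-sum, ∫_0^π sin(nx)cos(n'x) dx = ½∫_0^π [sin((n+n')x) + sin((n−n')x)] dx, which is 0 when n+n' is even and 2n/(n²−n'²) when n+n' is odd (it need not vanish on (0, π)).
  u² squared terms: (-2)²·∫sin(x)² dx = 4·π/2 = 2*π.
  So ∫_0^π u² dx = 2*π.
  (u')² squared terms: (-2)²·∫cos(x)² dx = 4·π/2 = 2*π.
  So ∫_0^π (u')² dx = 2*π.
||u||_{H^1}^2 = (2*π) + (2*π) = 4*π.


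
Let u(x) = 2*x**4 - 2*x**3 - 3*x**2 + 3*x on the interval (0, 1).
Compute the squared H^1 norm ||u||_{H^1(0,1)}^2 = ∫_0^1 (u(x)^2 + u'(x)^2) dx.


||u||_{H^1}^2 = 211/90

The H^1 norm (squared) on an interval (0, L) is
  ||u||_{H^1}^2 = ∫_0^L u(x)^2 dx + ∫_0^L u'(x)^2 dx.
Compute u'(x) = 8*x**3 - 6*x**2 - 6*x + 3.
Then u(x)^2 = 4*x**8 - 8*x**7 - 8*x**6 + 24*x**5 - 3*x**4 - 18*x**3 + 9*x**2 and u'(x)^2 = 64*x**6 - 96*x**5 - 60*x**4 + 120*x**3 - 36*x + 9.
Integrate each monomial from 0 to 1 using ∫_0^1 c·x^n dx = c·1^(n+1)/(n+1):
  ∫_0^1 u(x)^2 dx = ∫_0^1 (4*x^8 - 8*x^7 - 8*x^6 + 24*x^5 - 3*x^4 - 18*x^3 + 9*x^2) dx. Term by term:
    ∫_0^1 4*x^8 dx = 4/9;  ∫_0^1 -8*x^7 dx = -1;  ∫_0^1 -8*x^6 dx = -8/7;
    ∫_0^1 24*x^5 dx = 4;  ∫_0^1 -3*x^4 dx = -3/5;  ∫_0^1 -18*x^3 dx = -9/2;
    ∫_0^1 9*x^2 dx = 3.
  Sum: 4/9 − 1 − 8/7 + 4 − 3/5 − 9/2 + 3 = 127/630.
  ∫_0^1 u'(x)^2 dx = ∫_0^1 (64*x^6 - 96*x^5 - 60*x^4 + 120*x^3 - 36*x + 9) dx. Term by term:
    ∫_0^1 64*x^6 dx = 64/7;  ∫_0^1 -96*x^5 dx = -16;  ∫_0^1 -60*x^4 dx = -12;
    ∫_0^1 120*x^3 dx = 30;  ∫_0^1 -36*x dx = -18;  ∫_0^1 9 dx = 9.
  Sum: 64/7 − 16 − 12 + 30 − 18 + 9 = 15/7.
Adding: ||u||_{H^1}^2 = 127/630 + 15/7 = 211/90.


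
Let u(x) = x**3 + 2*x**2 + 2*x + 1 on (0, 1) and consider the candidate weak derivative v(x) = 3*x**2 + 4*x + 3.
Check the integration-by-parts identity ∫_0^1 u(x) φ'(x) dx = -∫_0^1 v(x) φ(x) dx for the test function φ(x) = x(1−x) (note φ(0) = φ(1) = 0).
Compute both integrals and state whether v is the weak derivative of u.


LHS = -49/60, RHS = -59/60. No, v is not the weak derivative of u.

u(x) = x**3 + 2*x**2 + 2*x + 1, classical derivative u'(x) = 3*x**2 + 4*x + 2.
φ(x) = x(1−x), so φ'(x) = 1 - 2*x.
Note φ(0) = φ(1) = 0, so the boundary term u·φ vanishes.
LHS = ∫_0^1 u(x) φ'(x) dx = ∫_0^1 (-2*x^4 - 3*x^3 - 2*x^2 + 1) dx. Term by term:
  ∫_0^1 -2*x^4 dx = -2/5;  ∫_0^1 -3*x^3 dx = -3/4;  ∫_0^1 -2*x^2 dx = -2/3;
  ∫_0^1 1 dx = 1.
Sum: -2/5 − 3/4 − 2/3 + 1 = -49/60.
So LHS = -49/60.
∫_0^1 v(x) φ(x) dx = ∫_0^1 (-3*x^4 - x^3 + x^2 + 3*x) dx. Term by term:
  ∫_0^1 -3*x^4 dx = -3/5;  ∫_0^1 -x^3 dx = -1/4;  ∫_0^1 x^2 dx = 1/3;
  ∫_0^1 3*x dx = 3/2.
Sum: -3/5 − 1/4 + 1/3 + 3/2 = 59/60.
So RHS = -∫_0^1 v(x) φ(x) dx = -59/60.
LHS − RHS = 1/6 ≠ 0, so the identity fails.
(For a valid weak derivative the identity must hold for EVERY test function, in particular this one. The failure shows v is NOT the weak derivative of u.)
Correct weak derivative would be u'(x) = 3*x**2 + 4*x + 2.


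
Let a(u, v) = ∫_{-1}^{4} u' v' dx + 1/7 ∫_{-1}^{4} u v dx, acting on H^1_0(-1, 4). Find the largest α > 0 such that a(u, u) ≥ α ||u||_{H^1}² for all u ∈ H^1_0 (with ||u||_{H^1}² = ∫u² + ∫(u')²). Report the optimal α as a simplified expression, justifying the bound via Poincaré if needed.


α = (25/7 + π^2)/(π^2 + 25)

Coercivity of a(·,·) on H^1_0(-1, 4) means a(u, u) ≥ α ||u||_{H^1}² for every u ∈ H^1_0.
The interval has length L = 5, and Poincaré/coercivity depend only on L. Here a(u, u) = ∫(u')² + (1/7)·∫u².
Here 0 < c = 1/7 < 1. The condition a(u,u) ≥ α||u||_{H^1}² reads (1−α)∫(u')² ≥ (α−c)∫u². Any admissible α is ≤ 1 (rapidly oscillating u have ∫u²/∫(u')² → 0), and α = 1 would force 0 ≥ (1−c)∫u², impossible since c < 1; so 1−α > 0. By the sharp Poincaré inequality on H^1_0 of an interval of length L, ∫(u')² ≥ (π/L)²∫u² with equality for the first sine mode sin(π(x−x₀)/L) (x₀ the left endpoint), so the inequality holds for all u iff (1−α)(π/L)² ≥ α − c, i.e. α ≤ ((π/L)² + c)/((π/L)² + 1) = (1 + c(L/π)²)/(1 + (L/π)²). With (π/L)² = π^2/25 and c = 1/7, the largest admissible constant is α = ((π/L)² + c)/((π/L)² + 1).
Simplifying, α = (25/7 + π^2)/(π^2 + 25).


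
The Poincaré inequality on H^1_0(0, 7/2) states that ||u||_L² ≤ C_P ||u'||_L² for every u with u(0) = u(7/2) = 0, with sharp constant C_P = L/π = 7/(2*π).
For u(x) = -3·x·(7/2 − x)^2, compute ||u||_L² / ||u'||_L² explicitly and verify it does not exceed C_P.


||u||_L² / ||u'||_L² = sqrt(14)/4 < C_P = 7/(2*π).

u(x) = -3·x·(7/2 − x)^2, so u'(x) = -9*x^2 + 42*x - 147/4.
u(x) = -3·x·(7/2 − x)^2 vanishes at x = 0 and x = 7/2, so u ∈ H^1_0(0, 7/2). Differentiate via the product rule and integrate the resulting polynomials term by term.
  ∫_0^7/2 u² dx = ∫_0^7/2 (9*x^6 - 126*x^5 + 1323*x^4/2 - 3087*x^3/2 + 21609*x^2/16) dx. Term by term:
    ∫_0^7/2 9*x^6 dx = 1058841/128;  ∫_0^7/2 -126*x^5 dx = -2470629/64;  ∫_0^7/2 1323*x^4/2 dx = 22235661/320;
    ∫_0^7/2 -3087*x^3/2 dx = -7411887/128;  ∫_0^7/2 21609*x^2/16 dx = 2470629/128.
  Sum: 1058841/128 − 2470629/64 + 22235661/320 − 7411887/128 + 2470629/128 = 352947/640.
  ∫_0^7/2 (u')² dx = ∫_0^7/2 (81*x^4 - 756*x^3 + 4851*x^2/2 - 3087*x + 21609/16) dx. Term by term:
    ∫_0^7/2 81*x^4 dx = 1361367/160;  ∫_0^7/2 -756*x^3 dx = -453789/16;  ∫_0^7/2 4851*x^2/2 dx = 554631/16;
    ∫_0^7/2 -3087*x dx = -151263/8;  ∫_0^7/2 21609/16 dx = 151263/32.
  Sum: 1361367/160 − 453789/16 + 554631/16 − 151263/8 + 151263/32 = 50421/80.
∫_0^7/2 u² dx = 352947/640, so ||u||_L² = 343*sqrt(30)/80.
∫_0^7/2 (u')² dx = 50421/80, so ||u'||_L² = 49*sqrt(105)/20.
Ratio ||u||_L² / ||u'||_L² = sqrt(14)/4.
Sharp Poincaré constant on H^1_0(0, 7/2) is C_P = L/π = 7/(2*π), achieved by sin(2*π/7·x).
A polynomial bump cannot attain the sharp Poincaré constant (only the first sine eigenfunction does), so the ratio is strictly less than C_P, consistent with ||u||_L² ≤ C_P ||u'||_L².


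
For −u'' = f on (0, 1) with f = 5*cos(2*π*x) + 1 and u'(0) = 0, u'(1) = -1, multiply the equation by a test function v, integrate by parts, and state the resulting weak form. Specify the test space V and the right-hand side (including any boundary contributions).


V = H^1(0, 1) (v unrestricted at boundary; u is determined up to an additive constant); weak form: ∫_0^1 u'v' dx = ∫_0^1 (5*cos(2*π*x) + 1) v dx − v(1) for all v ∈ V.

Multiply both sides by a test function v and integrate from 0 to 1:
  ∫_0^1 −u''(x) v(x) dx = ∫_0^1 f(x) v(x) dx.
Integrate the LHS by parts once:
  ∫_0^1 −u'' v dx = −[u'(x) v(x)]_0^1 + ∫_0^1 u'(x) v'(x) dx.
Thus ∫_0^1 u'(x) v'(x) dx = ∫_0^1 f(x) v(x) dx + [u'(x) v(x)]_0^1.
Choose V so that boundary terms are either known or forced to vanish.
u has inhomogeneous Neumann u'(0) = 0, u'(1) = -1. [u' v]_0^1 = (-1)·v(1) − (0)·v(0) = − v(1). Take V = H^1(0, 1); boundary term becomes part of RHS.
Weak formulation: find u (satisfying any essential BC) such that ∫_0^1 u'(x) v'(x) dx = ∫_0^1 f v dx − v(1) for all v ∈ V (Neumann data are natural BCs: they enter the RHS as boundary terms).
Substituting f(x) = 5*cos(2*π*x) + 1, the right-hand side is ∫_0^1 (5*cos(2*π*x) + 1) v dx − v(1).
Compatibility check (pure Neumann): taking v ≡ 1 ∈ V gives 0 = ∫_0^1 f dx + (-1) − (0), i.e. ∫_0^1 f dx must equal u'(0) − u'(1) = 1. Indeed ∫_0^1 (5*cos(2*π*x) + 1) dx = 1, so the data are compatible. The solution is then unique only up to an additive constant (fix it e.g. by requiring ∫_0^1 u dx = 0).


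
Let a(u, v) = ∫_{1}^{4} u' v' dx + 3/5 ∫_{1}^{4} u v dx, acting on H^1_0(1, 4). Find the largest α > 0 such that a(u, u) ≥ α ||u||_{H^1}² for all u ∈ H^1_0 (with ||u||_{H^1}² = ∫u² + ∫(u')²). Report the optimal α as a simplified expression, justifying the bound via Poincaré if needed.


α = (27/5 + π^2)/(9 + π^2)

Coercivity of a(·,·) on H^1_0(1, 4) means a(u, u) ≥ α ||u||_{H^1}² for every u ∈ H^1_0.
The interval has length L = 3, and Poincaré/coercivity depend only on L. Here a(u, u) = ∫(u')² + (3/5)·∫u².
Here 0 < c = 3/5 < 1. The condition a(u,u) ≥ α||u||_{H^1}² reads (1−α)∫(u')² ≥ (α−c)∫u². Any admissible α is ≤ 1 (rapidly oscillating u have ∫u²/∫(u')² → 0), and α = 1 would force 0 ≥ (1−c)∫u², impossible since c < 1; so 1−α > 0. By the sharp Poincaré inequality on H^1_0 of an interval of length L, ∫(u')² ≥ (π/L)²∫u² with equality for the first sine mode sin(π(x−x₀)/L) (x₀ the left endpoint), so the inequality holds for all u iff (1−α)(π/L)² ≥ α − c, i.e. α ≤ ((π/L)² + c)/((π/L)² + 1) = (1 + c(L/π)²)/(1 + (L/π)²). With (π/L)² = π^2/9 and c = 3/5, the largest admissible constant is α = ((π/L)² + c)/((π/L)² + 1).
Simplifying, α = (27/5 + π^2)/(9 + π^2).


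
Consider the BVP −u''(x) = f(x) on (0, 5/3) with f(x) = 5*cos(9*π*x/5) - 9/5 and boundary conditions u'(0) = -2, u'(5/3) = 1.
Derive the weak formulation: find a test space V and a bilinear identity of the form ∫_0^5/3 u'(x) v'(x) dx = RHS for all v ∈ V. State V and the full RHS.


V = H^1(0, 5/3) (v unrestricted at boundary; u is determined up to an additive constant); weak form: ∫_0^5/3 u'v' dx = ∫_0^5/3 (5*cos(9*π*x/5) - 9/5) v dx + v(5/3) + 2·v(0) for all v ∈ V.

Multiply both sides by a test function v and integrate from 0 to 5/3:
  ∫_0^5/3 −u''(x) v(x) dx = ∫_0^5/3 f(x) v(x) dx.
Integrate the LHS by parts once:
  ∫_0^5/3 −u'' v dx = −[u'(x) v(x)]_0^5/3 + ∫_0^5/3 u'(x) v'(x) dx.
Thus ∫_0^5/3 u'(x) v'(x) dx = ∫_0^5/3 f(x) v(x) dx + [u'(x) v(x)]_0^5/3.
Choose V so that boundary terms are either known or forced to vanish.
u has inhomogeneous Neumann u'(0) = -2, u'(5/3) = 1. [u' v]_0^5/3 = (1)·v(5/3) − (-2)·v(0) = v(5/3) + 2·v(0). Take V = H^1(0, 5/3); boundary term becomes part of RHS.
Weak formulation: find u (satisfying any essential BC) such that ∫_0^5/3 u'(x) v'(x) dx = ∫_0^5/3 f v dx + v(5/3) + 2·v(0) for all v ∈ V (Neumann data are natural BCs: they enter the RHS as boundary terms).
Substituting f(x) = 5*cos(9*π*x/5) - 9/5, the right-hand side is ∫_0^5/3 (5*cos(9*π*x/5) - 9/5) v dx + v(5/3) + 2·v(0).
Compatibility check (pure Neumann): taking v ≡ 1 ∈ V gives 0 = ∫_0^5/3 f dx + (1) − (-2), i.e. ∫_0^5/3 f dx must equal u'(0) − u'(5/3) = -3. Indeed ∫_0^5/3 (5*cos(9*π*x/5) - 9/5) dx = -3, so the data are compatible. The solution is then unique only up to an additive constant (fix it e.g. by requiring ∫_0^5/3 u dx = 0).


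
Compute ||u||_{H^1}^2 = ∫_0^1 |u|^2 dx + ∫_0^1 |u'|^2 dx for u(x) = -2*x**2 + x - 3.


||u||_{H^1}^2 = 187/15

The H^1 norm (squared) on an interval (0, L) is
  ||u||_{H^1}^2 = ∫_0^L u(x)^2 dx + ∫_0^L u'(x)^2 dx.
Compute u'(x) = 1 - 4*x.
Then u(x)^2 = 4*x**4 - 4*x**3 + 13*x**2 - 6*x + 9 and u'(x)^2 = 16*x**2 - 8*x + 1.
Integrate each monomial from 0 to 1 using ∫_0^1 c·x^n dx = c·1^(n+1)/(n+1):
  ∫_0^1 u(x)^2 dx = ∫_0^1 (4*x^4 - 4*x^3 + 13*x^2 - 6*x + 9) dx. Term by term:
    ∫_0^1 4*x^4 dx = 4/5;  ∫_0^1 -4*x^3 dx = -1;  ∫_0^1 13*x^2 dx = 13/3;
    ∫_0^1 -6*x dx = -3;  ∫_0^1 9 dx = 9.
  Sum: 4/5 − 1 + 13/3 − 3 + 9 = 152/15.
  ∫_0^1 u'(x)^2 dx = ∫_0^1 (16*x^2 - 8*x + 1) dx. Term by term:
    ∫_0^1 16*x^2 dx = 16/3;  ∫_0^1 -8*x dx = -4;  ∫_0^1 1 dx = 1.
  Sum: 16/3 − 4 + 1 = 7/3.
Adding: ||u||_{H^1}^2 = 152/15 + 7/3 = 187/15.


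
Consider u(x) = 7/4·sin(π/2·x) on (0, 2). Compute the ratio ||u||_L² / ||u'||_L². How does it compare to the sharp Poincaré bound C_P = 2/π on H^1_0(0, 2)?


||u||_L² / ||u'||_L² = 2/π = C_P.

u(x) = 7/4·sin(π/2·x), so u'(x) = 7*π*cos(π*x/2)/8.
Writing u(x) = A·sin(kπx/L) with A = 7/4 and k = 1, use ∫_0^L sin²(kπx/L) dx = L/2 and ∫_0^L cos²(kπx/L) dx = L/2.
u² = 49/16·sin²(π/2·x) and (u')² = 49*π^2/64·cos²(π/2·x), and each of sin², cos² integrates to L/2 = 1 over (0, 2).
∫_0^2 u² dx = 49/16, so ||u||_L² = 7/4.
∫_0^2 (u')² dx = 49*π^2/64, so ||u'||_L² = 7*π/8.
Ratio ||u||_L² / ||u'||_L² = 2/π.
Sharp Poincaré constant on H^1_0(0, 2) is C_P = L/π = 2/π, achieved by sin(π/2·x).
This is the k = 1 eigenfunction (up to amplitude), so the ratio equals the sharp Poincaré constant exactly.


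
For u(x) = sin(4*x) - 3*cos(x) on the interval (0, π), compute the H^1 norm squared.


||u||_{H^1(0,π)}^2 = -32/5 + 35*π/2

u'(x) = 3*sin(x) + 4*cos(4*x).
Expand u² and (u')² and integrate term by term on (0, π), using: for integers n ≥ 1, ∫_0^π sin²(nx) dx = ∫_0^π cos²(nx) dx = π/2; for n ≠ n', ∫_0^π sin(nx)sin(n'x) dx = ∫_0^π cos(nx)cos(n'x) dx = 0; and by product-to-sum, ∫_0^π sin(nx)cos(n'x) dx = ½∫_0^π [sin((n+n')x) + sin((n−n')x)] dx, which is 0 when n+n' is even and 2n/(n²−n'²) when n+n' is odd (it need not vanish on (0, π)).
  u² squared terms: (-3)²·∫cos(x)² dx = 9·π/2 = 9*π/2;  (1)²·∫sin(4x)² dx = 1·π/2 = π/2.
  u² cross terms: 2·(-3)·(1)·∫cos(x)·sin(4x) dx = -6·(8/15) = -16/5.
  So ∫_0^π u² dx = 9*π/2 + π/2 − 16/5 = -16/5 + 5*π.
  (u')² squared terms: (3)²·∫sin(x)² dx = 9·π/2 = 9*π/2;  (4)²·∫cos(4x)² dx = 16·π/2 = 8*π.
  (u')² cross terms: 2·(3)·(4)·∫sin(x)·cos(4x) dx = 24·(-2/15) = -16/5.
  So ∫_0^π (u')² dx = 9*π/2 + 8*π − 16/5 = -16/5 + 25*π/2.
||u||_{H^1}^2 = (-16/5 + 5*π) + (-16/5 + 25*π/2) = -32/5 + 35*π/2.


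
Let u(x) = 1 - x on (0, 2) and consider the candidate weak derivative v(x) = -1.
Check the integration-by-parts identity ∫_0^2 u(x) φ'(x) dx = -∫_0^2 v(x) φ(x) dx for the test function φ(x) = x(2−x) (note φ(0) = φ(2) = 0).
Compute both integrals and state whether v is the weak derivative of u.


LHS = 4/3, RHS = 4/3. Yes, v = u' weakly.

u(x) = 1 - x, classical derivative u'(x) = -1.
φ(x) = x(2−x), so φ'(x) = 2 - 2*x.
Note φ(0) = φ(2) = 0, so the boundary term u·φ vanishes.
LHS = ∫_0^2 u(x) φ'(x) dx = ∫_0^2 (2*x^2 - 4*x + 2) dx. Term by term:
  ∫_0^2 2*x^2 dx = 16/3;  ∫_0^2 -4*x dx = -8;  ∫_0^2 2 dx = 4.
Sum: 16/3 − 8 + 4 = 4/3.
So LHS = 4/3.
∫_0^2 v(x) φ(x) dx = ∫_0^2 (x^2 - 2*x) dx. Term by term:
  ∫_0^2 x^2 dx = 8/3;  ∫_0^2 -2*x dx = -4.
Sum: 8/3 − 4 = -4/3.
So RHS = -∫_0^2 v(x) φ(x) dx = 4/3.
LHS = RHS, so the identity holds for this test φ.
Moreover u is smooth here and v(x) = u'(x) = -1 pointwise, so the identity holds for every test function. Hence v is the weak derivative of u.
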